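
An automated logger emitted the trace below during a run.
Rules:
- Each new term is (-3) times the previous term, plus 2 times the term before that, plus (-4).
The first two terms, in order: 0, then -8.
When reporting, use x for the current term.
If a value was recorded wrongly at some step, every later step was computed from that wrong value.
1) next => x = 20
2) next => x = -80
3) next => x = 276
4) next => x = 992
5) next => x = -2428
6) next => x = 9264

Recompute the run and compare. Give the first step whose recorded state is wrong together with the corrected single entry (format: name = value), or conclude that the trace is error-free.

Recomputing the run from the initial state:
step 1: x = 20
step 2: x = -80
step 3: x = 276
step 4: x = -992
step 5: x = 3524
step 6: x = -12560
The first disagreement with the trace is at step 4, where the value should be x = -992.

step 4, x = -992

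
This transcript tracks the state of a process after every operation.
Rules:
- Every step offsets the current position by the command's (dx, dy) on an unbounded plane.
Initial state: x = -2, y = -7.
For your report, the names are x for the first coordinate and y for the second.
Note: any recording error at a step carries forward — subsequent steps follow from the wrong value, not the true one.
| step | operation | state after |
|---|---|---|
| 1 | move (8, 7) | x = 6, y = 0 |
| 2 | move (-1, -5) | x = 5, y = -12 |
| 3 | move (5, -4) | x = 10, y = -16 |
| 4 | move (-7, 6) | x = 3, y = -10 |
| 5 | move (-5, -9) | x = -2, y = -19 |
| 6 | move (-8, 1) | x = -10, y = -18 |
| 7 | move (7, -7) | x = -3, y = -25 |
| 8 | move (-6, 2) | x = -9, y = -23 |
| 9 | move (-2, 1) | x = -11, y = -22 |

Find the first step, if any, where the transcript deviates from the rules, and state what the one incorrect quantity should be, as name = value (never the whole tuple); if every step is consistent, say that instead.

step 2, y = -5

1. x = -2 + (8) = 6, y = -7 + (7) = 0 (checks out)
2. x = 6 + (-1) = 5, y = 0 + (-5) = -5 (the transcript has a different value)
So the first discrepancy is step 2, where the right value is y = -5.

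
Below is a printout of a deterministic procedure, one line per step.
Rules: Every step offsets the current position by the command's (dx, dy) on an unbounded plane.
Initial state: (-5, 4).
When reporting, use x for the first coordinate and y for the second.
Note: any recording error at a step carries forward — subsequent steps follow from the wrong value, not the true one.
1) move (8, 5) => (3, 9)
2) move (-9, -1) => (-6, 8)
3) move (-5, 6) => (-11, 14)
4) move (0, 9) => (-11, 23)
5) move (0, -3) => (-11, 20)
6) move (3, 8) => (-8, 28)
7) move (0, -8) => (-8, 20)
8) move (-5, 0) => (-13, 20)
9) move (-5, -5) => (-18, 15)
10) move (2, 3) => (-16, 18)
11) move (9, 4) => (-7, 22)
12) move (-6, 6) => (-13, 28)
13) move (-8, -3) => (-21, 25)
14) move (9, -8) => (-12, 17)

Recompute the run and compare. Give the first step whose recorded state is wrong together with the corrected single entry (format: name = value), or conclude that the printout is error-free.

no error

Recomputing the run from the initial state:
step 1: x = 3, y = 9
step 2: x = -6, y = 8
step 3: x = -11, y = 14
step 4: x = -11, y = 23
step 5: x = -11, y = 20
step 6: x = -8, y = 28
step 7: x = -8, y = 20
step 8: x = -13, y = 20
step 9: x = -18, y = 15
step 10: x = -16, y = 18
step 11: x = -7, y = 22
step 12: x = -13, y = 28
step 13: x = -21, y = 25
step 14: x = -12, y = 17
This matches the printout at every step.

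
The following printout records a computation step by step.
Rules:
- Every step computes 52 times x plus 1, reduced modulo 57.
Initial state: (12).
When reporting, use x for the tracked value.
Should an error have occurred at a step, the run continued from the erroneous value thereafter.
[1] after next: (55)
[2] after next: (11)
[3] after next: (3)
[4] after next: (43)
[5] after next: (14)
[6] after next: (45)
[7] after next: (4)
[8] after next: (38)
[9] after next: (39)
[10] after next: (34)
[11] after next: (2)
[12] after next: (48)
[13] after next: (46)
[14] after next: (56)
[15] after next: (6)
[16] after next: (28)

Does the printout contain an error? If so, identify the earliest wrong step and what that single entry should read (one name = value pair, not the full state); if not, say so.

1. x = (52*12 + 1) mod 57 = 55 (agrees with the printout)
2. x = (52*55 + 1) mod 57 = 11 (agrees with the printout)
3. x = (52*11 + 1) mod 57 = 3 (exactly as logged)
4. x = (52*3 + 1) mod 57 = 43 (agrees with the printout)
5. x = (52*43 + 1) mod 57 = 14 (no discrepancy)
6. x = (52*14 + 1) mod 57 = 45 (exactly as logged)
7. x = (52*45 + 1) mod 57 = 4 (matches)
8. x = (52*4 + 1) mod 57 = 38 (exactly as logged)
9. x = (52*38 + 1) mod 57 = 39 (matches)
10. x = (52*39 + 1) mod 57 = 34 (exactly as logged)
11. x = (52*34 + 1) mod 57 = 2 (consistent with the printout)
12. x = (52*2 + 1) mod 57 = 48 (no discrepancy)
13. x = (52*48 + 1) mod 57 = 46 (confirmed correct)
14. x = (52*46 + 1) mod 57 = 56 (consistent with the printout)
15. x = (52*56 + 1) mod 57 = 6 (checks out)
16. x = (52*6 + 1) mod 57 = 28 (confirmed correct)
Every step is consistent.

no error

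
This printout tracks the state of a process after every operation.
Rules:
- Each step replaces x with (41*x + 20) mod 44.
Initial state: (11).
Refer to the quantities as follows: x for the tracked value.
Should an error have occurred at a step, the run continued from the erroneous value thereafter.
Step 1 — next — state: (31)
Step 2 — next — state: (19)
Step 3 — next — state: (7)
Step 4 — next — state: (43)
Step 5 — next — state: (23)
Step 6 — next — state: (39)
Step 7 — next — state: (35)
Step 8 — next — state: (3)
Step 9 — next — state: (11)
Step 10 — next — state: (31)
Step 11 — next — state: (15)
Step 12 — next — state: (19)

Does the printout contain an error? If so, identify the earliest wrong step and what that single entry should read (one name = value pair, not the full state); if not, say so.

1. x = (41*11 + 20) mod 44 = 31 (exactly as logged)
2. x = (41*31 + 20) mod 44 = 15 (not what was recorded)
First incorrect step: 2; the correct value is x = 15.

step 2, x = 15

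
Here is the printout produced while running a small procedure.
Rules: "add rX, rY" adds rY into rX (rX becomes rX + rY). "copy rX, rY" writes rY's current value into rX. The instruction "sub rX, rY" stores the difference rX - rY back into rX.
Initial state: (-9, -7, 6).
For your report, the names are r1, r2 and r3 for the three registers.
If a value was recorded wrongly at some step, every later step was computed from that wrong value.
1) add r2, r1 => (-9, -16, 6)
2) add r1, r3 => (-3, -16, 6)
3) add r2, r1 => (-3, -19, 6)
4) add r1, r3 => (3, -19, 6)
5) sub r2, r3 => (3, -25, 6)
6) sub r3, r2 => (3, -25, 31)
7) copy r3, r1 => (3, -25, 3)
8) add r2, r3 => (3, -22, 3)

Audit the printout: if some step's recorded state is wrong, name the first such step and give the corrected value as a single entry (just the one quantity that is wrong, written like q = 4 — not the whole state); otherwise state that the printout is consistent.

1. r2 = -7 + -9 = -16 (confirmed correct)
2. r1 = -9 + 6 = -3 (matches)
3. r2 = -16 + -3 = -19 (agrees with the printout)
4. r1 = -3 + 6 = 3 (confirmed correct)
5. r2 = -19 - 6 = -25 (no discrepancy)
6. r3 = 6 - -25 = 31 (confirmed correct)
7. r3 = 3 (same as recorded)
8. r2 = -25 + 3 = -22 (consistent with the printout)
The recomputation confirms every line.

no error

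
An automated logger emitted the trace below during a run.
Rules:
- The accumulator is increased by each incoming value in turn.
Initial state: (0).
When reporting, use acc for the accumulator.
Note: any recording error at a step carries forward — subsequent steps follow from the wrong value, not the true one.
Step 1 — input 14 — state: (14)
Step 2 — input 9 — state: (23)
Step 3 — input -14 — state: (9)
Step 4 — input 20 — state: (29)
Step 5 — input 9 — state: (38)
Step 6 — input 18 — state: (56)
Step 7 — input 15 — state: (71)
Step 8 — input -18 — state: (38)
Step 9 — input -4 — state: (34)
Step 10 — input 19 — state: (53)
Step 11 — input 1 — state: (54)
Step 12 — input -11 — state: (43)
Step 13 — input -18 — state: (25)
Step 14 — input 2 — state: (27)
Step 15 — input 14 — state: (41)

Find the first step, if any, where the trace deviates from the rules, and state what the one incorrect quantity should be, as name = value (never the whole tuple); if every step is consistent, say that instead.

Step 1: acc = 0 + 14 = 14 — checks out.
Step 2: acc = 14 + 9 = 23 — verified.
Step 3: acc = 23 + -14 = 9 — in agreement.
Step 4: acc = 9 + 20 = 29 — confirmed correct.
Step 5: acc = 29 + 9 = 38 — same as recorded.
Step 6: acc = 38 + 18 = 56 — exactly as logged.
Step 7: acc = 56 + 15 = 71 — checks out.
Step 8: acc = 71 + -18 = 53 — the recorded entry deviates here.
The audit stops at step 8: the recorded entry is wrong and should be acc = 53.

step 8, acc = 53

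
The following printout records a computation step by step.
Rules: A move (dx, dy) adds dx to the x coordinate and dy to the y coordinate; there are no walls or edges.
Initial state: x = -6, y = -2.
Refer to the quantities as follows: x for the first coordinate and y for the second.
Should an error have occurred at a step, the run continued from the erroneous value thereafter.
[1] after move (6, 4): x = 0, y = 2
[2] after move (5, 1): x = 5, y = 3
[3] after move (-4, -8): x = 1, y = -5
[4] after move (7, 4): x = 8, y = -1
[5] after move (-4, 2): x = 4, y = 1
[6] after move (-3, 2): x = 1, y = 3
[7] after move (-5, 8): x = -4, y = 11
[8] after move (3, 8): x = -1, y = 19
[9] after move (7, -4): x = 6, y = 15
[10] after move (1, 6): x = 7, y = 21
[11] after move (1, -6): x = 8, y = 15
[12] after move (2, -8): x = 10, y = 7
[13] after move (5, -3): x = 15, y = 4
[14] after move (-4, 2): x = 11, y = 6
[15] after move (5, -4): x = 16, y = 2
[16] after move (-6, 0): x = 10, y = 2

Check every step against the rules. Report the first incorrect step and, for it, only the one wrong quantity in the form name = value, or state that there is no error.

Step 1: x = -6 + (6) = 0, y = -2 + (4) = 2 — confirmed correct.
Step 2: x = 0 + (5) = 5, y = 2 + (1) = 3 — consistent with the printout.
Step 3: x = 5 + (-4) = 1, y = 3 + (-8) = -5 — no discrepancy.
Step 4: x = 1 + (7) = 8, y = -5 + (4) = -1 — matches.
Step 5: x = 8 + (-4) = 4, y = -1 + (2) = 1 — checks out.
Step 6: x = 4 + (-3) = 1, y = 1 + (2) = 3 — matches.
Step 7: x = 1 + (-5) = -4, y = 3 + (8) = 11 — checks out.
Step 8: x = -4 + (3) = -1, y = 11 + (8) = 19 — confirmed correct.
Step 9: x = -1 + (7) = 6, y = 19 + (-4) = 15 — checks out.
Step 10: x = 6 + (1) = 7, y = 15 + (6) = 21 — checks out.
Step 11: x = 7 + (1) = 8, y = 21 + (-6) = 15 — checks out.
Step 12: x = 8 + (2) = 10, y = 15 + (-8) = 7 — matches.
Step 13: x = 10 + (5) = 15, y = 7 + (-3) = 4 — same as recorded.
Step 14: x = 15 + (-4) = 11, y = 4 + (2) = 6 — agrees with the printout.
Step 15: x = 11 + (5) = 16, y = 6 + (-4) = 2 — consistent with the printout.
Step 16: x = 16 + (-6) = 10, y = 2 + (0) = 2 — in agreement.
The recomputation confirms every line.

no error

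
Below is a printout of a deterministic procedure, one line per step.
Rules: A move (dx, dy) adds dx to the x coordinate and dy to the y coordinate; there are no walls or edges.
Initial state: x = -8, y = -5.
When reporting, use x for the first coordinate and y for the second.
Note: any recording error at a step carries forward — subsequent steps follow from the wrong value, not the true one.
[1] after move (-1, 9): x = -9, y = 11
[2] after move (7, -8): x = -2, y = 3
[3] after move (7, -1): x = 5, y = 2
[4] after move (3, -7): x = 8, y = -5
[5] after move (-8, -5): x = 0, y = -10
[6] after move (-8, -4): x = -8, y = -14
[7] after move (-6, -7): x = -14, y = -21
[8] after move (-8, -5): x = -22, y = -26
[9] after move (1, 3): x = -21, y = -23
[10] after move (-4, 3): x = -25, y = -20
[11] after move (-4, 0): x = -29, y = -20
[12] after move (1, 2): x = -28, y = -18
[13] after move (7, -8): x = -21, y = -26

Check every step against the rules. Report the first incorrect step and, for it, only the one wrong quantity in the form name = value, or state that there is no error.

Recomputing the run from the initial state:
step 1: x = -9, y = 4
step 2: x = -2, y = -4
step 3: x = 5, y = -5
step 4: x = 8, y = -12
step 5: x = 0, y = -17
step 6: x = -8, y = -21
step 7: x = -14, y = -28
step 8: x = -22, y = -33
step 9: x = -21, y = -30
step 10: x = -25, y = -27
step 11: x = -29, y = -27
step 12: x = -28, y = -25
step 13: x = -21, y = -33
The first disagreement with the printout is at step 1, where the value should be y = 4.

step 1, y = 4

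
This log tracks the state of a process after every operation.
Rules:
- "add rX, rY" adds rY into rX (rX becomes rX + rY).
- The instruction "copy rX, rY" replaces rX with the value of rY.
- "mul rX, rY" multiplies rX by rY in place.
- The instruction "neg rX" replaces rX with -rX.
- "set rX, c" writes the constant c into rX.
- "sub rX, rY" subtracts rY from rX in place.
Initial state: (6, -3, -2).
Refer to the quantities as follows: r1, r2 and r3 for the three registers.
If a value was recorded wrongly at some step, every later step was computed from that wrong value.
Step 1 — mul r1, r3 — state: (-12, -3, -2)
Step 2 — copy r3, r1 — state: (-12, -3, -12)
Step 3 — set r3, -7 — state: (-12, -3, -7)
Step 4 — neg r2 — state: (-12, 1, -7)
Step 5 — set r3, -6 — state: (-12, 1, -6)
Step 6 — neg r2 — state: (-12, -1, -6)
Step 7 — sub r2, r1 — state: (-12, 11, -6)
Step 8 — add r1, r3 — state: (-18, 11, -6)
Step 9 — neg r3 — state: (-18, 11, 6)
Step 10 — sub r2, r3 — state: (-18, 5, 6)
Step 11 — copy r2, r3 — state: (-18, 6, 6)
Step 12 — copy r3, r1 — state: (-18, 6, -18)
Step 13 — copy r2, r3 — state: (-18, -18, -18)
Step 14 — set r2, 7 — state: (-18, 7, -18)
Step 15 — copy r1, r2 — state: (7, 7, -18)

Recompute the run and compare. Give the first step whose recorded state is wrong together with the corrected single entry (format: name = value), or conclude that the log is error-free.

Recomputing the run from the initial state:
step 1: r1 = -12, r2 = -3, r3 = -2
step 2: r1 = -12, r2 = -3, r3 = -12
step 3: r1 = -12, r2 = -3, r3 = -7
step 4: r1 = -12, r2 = 3, r3 = -7
step 5: r1 = -12, r2 = 3, r3 = -6
step 6: r1 = -12, r2 = -3, r3 = -6
step 7: r1 = -12, r2 = 9, r3 = -6
step 8: r1 = -18, r2 = 9, r3 = -6
step 9: r1 = -18, r2 = 9, r3 = 6
step 10: r1 = -18, r2 = 3, r3 = 6
step 11: r1 = -18, r2 = 6, r3 = 6
step 12: r1 = -18, r2 = 6, r3 = -18
step 13: r1 = -18, r2 = -18, r3 = -18
step 14: r1 = -18, r2 = 7, r3 = -18
step 15: r1 = 7, r2 = 7, r3 = -18
The first disagreement with the log is at step 4, where the value should be r2 = 3.

step 4, r2 = 3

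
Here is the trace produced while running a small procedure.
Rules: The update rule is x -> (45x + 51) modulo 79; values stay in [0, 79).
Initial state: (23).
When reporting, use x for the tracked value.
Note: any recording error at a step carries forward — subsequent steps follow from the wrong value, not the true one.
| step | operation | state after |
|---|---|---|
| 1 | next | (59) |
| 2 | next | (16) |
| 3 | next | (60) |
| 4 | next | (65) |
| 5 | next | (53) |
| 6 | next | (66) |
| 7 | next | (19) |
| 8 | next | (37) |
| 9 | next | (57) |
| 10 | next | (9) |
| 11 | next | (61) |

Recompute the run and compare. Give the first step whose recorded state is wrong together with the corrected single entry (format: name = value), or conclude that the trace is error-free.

Recomputing the run from the initial state:
step 1: x = 59
step 2: x = 20
step 3: x = 3
step 4: x = 28
step 5: x = 47
step 6: x = 33
step 7: x = 35
step 8: x = 46
step 9: x = 67
step 10: x = 64
step 11: x = 8
The first disagreement with the trace is at step 2, where the value should be x = 20.

step 2, x = 20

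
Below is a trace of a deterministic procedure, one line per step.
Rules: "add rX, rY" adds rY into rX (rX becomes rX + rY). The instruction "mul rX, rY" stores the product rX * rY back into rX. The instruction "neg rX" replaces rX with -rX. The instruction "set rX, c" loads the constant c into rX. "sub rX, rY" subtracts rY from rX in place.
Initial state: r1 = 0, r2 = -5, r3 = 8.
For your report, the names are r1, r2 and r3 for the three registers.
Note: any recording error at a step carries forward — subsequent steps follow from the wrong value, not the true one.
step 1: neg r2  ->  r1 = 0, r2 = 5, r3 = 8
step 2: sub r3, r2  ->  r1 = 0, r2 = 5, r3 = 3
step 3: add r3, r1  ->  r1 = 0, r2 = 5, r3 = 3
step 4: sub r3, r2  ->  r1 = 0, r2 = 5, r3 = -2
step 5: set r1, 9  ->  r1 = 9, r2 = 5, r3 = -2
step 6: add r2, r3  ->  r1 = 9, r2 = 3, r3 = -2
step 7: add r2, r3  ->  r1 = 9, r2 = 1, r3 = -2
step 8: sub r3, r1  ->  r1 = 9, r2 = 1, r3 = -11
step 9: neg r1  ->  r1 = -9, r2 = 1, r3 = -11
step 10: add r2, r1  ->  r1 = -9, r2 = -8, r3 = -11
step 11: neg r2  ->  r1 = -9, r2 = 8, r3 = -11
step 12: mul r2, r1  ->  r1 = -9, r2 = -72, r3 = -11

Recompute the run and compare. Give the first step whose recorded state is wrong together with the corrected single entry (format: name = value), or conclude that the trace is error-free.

no error

1. r2 = -(-5) = 5 (in agreement)
2. r3 = 8 - 5 = 3 (verified)
3. r3 = 3 + 0 = 3 (consistent with the trace)
4. r3 = 3 - 5 = -2 (verified)
5. r1 = 9 (checks out)
6. r2 = 5 + -2 = 3 (same as recorded)
7. r2 = 3 + -2 = 1 (verified)
8. r3 = -2 - 9 = -11 (confirmed correct)
9. r1 = -(9) = -9 (same as recorded)
10. r2 = 1 + -9 = -8 (confirmed correct)
11. r2 = -(-8) = 8 (matches)
12. r2 = 8 * -9 = -72 (checks out)
No step deviates from the rules.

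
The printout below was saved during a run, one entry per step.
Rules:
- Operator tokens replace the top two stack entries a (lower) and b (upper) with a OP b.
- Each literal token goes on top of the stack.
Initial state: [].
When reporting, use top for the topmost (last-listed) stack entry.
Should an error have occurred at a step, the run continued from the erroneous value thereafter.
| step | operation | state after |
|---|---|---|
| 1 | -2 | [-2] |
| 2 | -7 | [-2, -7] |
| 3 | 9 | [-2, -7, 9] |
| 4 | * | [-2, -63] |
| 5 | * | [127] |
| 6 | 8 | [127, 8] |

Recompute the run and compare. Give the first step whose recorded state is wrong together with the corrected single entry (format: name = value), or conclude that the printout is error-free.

Step 1: push -2: top = -2 — verified.
Step 2: push -7: top = -7 — exactly as logged.
Step 3: push 9: top = 9 — matches.
Step 4: -7 * 9 = -63 — same as recorded.
Step 5: -2 * -63 = 126 — first mismatch against the printout.
First deviation found at step 5; the corrected entry is top = 126.

step 5, top = 126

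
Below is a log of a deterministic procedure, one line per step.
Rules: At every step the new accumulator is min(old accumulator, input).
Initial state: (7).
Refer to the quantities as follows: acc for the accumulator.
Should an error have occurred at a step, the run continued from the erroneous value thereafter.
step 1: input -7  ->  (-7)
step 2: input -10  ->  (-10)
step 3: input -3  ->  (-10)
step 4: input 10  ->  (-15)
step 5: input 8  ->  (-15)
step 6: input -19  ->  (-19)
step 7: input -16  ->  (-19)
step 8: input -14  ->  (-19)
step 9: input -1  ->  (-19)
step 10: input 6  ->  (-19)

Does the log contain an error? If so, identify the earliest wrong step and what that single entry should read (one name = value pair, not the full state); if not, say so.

step 1: acc = min(7, -7) = -7 -> exactly as logged
step 2: acc = min(-7, -10) = -10 -> consistent with the log
step 3: acc = min(-10, -3) = -10 -> exactly as logged
step 4: acc = min(-10, 10) = -10 -> the entry is off here
Step 4 is the first one off; corrected, acc = -10.

step 4, acc = -10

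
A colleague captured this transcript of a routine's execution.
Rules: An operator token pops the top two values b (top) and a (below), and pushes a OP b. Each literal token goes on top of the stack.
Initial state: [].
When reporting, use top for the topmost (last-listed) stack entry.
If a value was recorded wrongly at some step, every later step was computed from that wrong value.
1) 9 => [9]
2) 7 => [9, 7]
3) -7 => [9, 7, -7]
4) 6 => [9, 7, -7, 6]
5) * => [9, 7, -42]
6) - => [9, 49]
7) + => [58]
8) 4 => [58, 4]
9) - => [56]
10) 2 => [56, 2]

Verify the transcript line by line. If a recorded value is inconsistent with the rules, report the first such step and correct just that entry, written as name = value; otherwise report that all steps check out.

Recomputing the run from the initial state:
step 1: [9]
step 2: [9, 7]
step 3: [9, 7, -7]
step 4: [9, 7, -7, 6]
step 5: [9, 7, -42]
step 6: [9, 49]
step 7: [58]
step 8: [58, 4]
step 9: [54]
step 10: [54, 2]
The first disagreement with the transcript is at step 9, where the value should be top = 54.

step 9, top = 54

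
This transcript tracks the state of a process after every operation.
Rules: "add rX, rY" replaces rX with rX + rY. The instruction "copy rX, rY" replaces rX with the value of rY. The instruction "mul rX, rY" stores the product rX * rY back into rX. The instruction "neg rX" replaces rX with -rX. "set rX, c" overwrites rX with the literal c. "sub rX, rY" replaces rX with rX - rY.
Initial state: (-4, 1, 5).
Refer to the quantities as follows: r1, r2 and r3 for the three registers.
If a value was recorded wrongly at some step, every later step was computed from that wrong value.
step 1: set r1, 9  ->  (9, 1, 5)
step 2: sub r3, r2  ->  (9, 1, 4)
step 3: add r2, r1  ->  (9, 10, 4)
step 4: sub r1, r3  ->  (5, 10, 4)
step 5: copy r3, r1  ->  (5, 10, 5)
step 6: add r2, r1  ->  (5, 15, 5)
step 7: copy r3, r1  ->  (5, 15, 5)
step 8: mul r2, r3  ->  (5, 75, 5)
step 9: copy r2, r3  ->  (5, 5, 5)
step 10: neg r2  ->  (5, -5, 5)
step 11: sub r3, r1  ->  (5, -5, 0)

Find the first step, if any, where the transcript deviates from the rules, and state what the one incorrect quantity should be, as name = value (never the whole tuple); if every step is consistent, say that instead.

Recomputing the run from the initial state:
step 1: r1 = 9, r2 = 1, r3 = 5
step 2: r1 = 9, r2 = 1, r3 = 4
step 3: r1 = 9, r2 = 10, r3 = 4
step 4: r1 = 5, r2 = 10, r3 = 4
step 5: r1 = 5, r2 = 10, r3 = 5
step 6: r1 = 5, r2 = 15, r3 = 5
step 7: r1 = 5, r2 = 15, r3 = 5
step 8: r1 = 5, r2 = 75, r3 = 5
step 9: r1 = 5, r2 = 5, r3 = 5
step 10: r1 = 5, r2 = -5, r3 = 5
step 11: r1 = 5, r2 = -5, r3 = 0
This matches the transcript at every step.

no error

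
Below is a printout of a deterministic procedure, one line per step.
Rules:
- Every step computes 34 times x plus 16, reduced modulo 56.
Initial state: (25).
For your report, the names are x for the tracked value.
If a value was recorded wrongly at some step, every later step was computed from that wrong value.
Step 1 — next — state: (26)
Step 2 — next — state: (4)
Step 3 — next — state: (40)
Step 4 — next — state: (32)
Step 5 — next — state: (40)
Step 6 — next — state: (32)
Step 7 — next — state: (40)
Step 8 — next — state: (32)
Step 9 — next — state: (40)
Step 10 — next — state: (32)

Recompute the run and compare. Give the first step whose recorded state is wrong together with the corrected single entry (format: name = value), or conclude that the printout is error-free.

no error

Recomputing the run from the initial state:
step 1: x = 26
step 2: x = 4
step 3: x = 40
step 4: x = 32
step 5: x = 40
step 6: x = 32
step 7: x = 40
step 8: x = 32
step 9: x = 40
step 10: x = 32
This matches the printout at every step.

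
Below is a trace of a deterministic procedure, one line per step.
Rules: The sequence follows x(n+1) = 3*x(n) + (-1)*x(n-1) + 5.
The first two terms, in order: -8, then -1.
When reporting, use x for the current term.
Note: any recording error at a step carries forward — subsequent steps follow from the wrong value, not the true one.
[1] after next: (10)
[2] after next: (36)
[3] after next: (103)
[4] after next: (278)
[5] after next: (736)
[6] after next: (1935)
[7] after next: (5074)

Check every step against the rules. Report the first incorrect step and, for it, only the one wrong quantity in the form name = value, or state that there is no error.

step 1: x = 3*(-1) + (-1)*(-8) + (5) = 10 -> consistent with the trace
step 2: x = 3*(10) + (-1)*(-1) + (5) = 36 -> same as recorded
step 3: x = 3*(36) + (-1)*(10) + (5) = 103 -> no discrepancy
step 4: x = 3*(103) + (-1)*(36) + (5) = 278 -> confirmed correct
step 5: x = 3*(278) + (-1)*(103) + (5) = 736 -> agrees with the trace
step 6: x = 3*(736) + (-1)*(278) + (5) = 1935 -> no discrepancy
step 7: x = 3*(1935) + (-1)*(736) + (5) = 5074 -> confirmed correct
No step deviates from the rules.

no error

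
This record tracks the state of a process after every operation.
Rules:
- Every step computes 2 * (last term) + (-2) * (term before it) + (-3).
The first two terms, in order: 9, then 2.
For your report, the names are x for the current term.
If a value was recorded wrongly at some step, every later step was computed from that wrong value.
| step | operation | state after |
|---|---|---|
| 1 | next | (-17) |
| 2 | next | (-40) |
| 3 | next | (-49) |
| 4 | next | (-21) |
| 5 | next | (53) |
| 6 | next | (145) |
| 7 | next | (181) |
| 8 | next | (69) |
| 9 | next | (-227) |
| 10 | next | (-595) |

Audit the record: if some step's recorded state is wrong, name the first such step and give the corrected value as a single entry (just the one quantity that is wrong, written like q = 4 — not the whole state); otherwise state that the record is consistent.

step 2, x = -41

Recomputing the run from the initial state:
step 1: x = -17
step 2: x = -41
step 3: x = -51
step 4: x = -23
step 5: x = 53
step 6: x = 149
step 7: x = 189
step 8: x = 77
step 9: x = -227
step 10: x = -611
The first disagreement with the record is at step 2, where the value should be x = -41.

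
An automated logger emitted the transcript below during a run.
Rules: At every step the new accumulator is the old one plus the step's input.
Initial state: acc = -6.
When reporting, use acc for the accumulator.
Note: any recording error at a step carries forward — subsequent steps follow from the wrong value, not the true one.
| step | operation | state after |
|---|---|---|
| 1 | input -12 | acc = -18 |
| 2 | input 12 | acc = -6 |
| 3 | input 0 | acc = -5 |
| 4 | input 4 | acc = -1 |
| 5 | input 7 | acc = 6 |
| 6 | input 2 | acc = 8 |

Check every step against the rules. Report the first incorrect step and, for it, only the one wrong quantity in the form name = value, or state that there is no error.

step 3, acc = -6

Recomputing the run from the initial state:
step 1: acc = -18
step 2: acc = -6
step 3: acc = -6
step 4: acc = -2
step 5: acc = 5
step 6: acc = 7
The first disagreement with the transcript is at step 3, where the value should be acc = -6.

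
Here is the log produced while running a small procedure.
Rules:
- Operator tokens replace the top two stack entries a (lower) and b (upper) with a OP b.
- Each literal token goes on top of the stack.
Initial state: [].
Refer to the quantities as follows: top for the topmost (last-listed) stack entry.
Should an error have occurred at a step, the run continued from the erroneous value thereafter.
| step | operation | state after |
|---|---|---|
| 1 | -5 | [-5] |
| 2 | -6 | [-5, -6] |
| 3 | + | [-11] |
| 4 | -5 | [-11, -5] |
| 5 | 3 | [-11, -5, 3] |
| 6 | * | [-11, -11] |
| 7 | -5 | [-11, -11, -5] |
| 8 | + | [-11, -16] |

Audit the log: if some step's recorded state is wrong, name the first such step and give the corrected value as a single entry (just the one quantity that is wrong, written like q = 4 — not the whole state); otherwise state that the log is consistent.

1. push -5: top = -5 (same as recorded)
2. push -6: top = -6 (matches)
3. -5 + -6 = -11 (matches)
4. push -5: top = -5 (matches)
5. push 3: top = 3 (consistent with the log)
6. -5 * 3 = -15 (the entry is off here)
Conclusion: step 6 carries the first error; the entry should be top = -15.

step 6, top = -15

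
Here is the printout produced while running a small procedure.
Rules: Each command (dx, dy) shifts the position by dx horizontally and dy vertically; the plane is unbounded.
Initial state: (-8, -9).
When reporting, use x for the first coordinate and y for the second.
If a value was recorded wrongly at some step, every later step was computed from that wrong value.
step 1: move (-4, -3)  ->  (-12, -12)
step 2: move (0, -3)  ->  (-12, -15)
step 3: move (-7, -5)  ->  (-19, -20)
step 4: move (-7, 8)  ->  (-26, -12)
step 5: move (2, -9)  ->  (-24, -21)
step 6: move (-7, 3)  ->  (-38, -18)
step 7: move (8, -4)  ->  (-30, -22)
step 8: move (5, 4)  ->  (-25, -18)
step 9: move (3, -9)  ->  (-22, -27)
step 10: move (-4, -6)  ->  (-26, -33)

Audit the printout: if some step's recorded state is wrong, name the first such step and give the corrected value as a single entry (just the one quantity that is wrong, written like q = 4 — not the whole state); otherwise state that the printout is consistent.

Recomputing the run from the initial state:
step 1: x = -12, y = -12
step 2: x = -12, y = -15
step 3: x = -19, y = -20
step 4: x = -26, y = -12
step 5: x = -24, y = -21
step 6: x = -31, y = -18
step 7: x = -23, y = -22
step 8: x = -18, y = -18
step 9: x = -15, y = -27
step 10: x = -19, y = -33
The first disagreement with the printout is at step 6, where the value should be x = -31.

step 6, x = -31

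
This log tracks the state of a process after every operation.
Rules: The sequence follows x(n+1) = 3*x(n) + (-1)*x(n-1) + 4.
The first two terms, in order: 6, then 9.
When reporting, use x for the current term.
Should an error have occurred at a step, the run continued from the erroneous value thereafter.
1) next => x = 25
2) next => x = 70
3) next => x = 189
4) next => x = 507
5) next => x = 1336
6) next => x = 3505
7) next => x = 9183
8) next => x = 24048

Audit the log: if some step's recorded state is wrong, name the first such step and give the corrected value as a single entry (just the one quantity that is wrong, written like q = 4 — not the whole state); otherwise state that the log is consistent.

step 1: x = 3*(9) + (-1)*(6) + (4) = 25 -> agrees with the log
step 2: x = 3*(25) + (-1)*(9) + (4) = 70 -> matches
step 3: x = 3*(70) + (-1)*(25) + (4) = 189 -> verified
step 4: x = 3*(189) + (-1)*(70) + (4) = 501 -> not what was recorded
Conclusion: step 4 carries the first error; the entry should be x = 501.

step 4, x = 501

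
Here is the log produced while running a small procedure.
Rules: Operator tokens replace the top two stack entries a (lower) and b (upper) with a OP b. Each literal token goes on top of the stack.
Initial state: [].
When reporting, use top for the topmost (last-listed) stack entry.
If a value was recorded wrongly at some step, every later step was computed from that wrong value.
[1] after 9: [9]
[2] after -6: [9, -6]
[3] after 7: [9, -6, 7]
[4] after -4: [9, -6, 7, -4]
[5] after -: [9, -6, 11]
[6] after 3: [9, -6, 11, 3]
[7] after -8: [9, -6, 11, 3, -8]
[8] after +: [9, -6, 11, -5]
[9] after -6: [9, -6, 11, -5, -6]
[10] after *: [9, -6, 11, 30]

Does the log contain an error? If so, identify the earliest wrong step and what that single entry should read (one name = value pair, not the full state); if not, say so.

Recomputing the run from the initial state:
step 1: [9]
step 2: [9, -6]
step 3: [9, -6, 7]
step 4: [9, -6, 7, -4]
step 5: [9, -6, 11]
step 6: [9, -6, 11, 3]
step 7: [9, -6, 11, 3, -8]
step 8: [9, -6, 11, -5]
step 9: [9, -6, 11, -5, -6]
step 10: [9, -6, 11, 30]
This matches the log at every step.

no error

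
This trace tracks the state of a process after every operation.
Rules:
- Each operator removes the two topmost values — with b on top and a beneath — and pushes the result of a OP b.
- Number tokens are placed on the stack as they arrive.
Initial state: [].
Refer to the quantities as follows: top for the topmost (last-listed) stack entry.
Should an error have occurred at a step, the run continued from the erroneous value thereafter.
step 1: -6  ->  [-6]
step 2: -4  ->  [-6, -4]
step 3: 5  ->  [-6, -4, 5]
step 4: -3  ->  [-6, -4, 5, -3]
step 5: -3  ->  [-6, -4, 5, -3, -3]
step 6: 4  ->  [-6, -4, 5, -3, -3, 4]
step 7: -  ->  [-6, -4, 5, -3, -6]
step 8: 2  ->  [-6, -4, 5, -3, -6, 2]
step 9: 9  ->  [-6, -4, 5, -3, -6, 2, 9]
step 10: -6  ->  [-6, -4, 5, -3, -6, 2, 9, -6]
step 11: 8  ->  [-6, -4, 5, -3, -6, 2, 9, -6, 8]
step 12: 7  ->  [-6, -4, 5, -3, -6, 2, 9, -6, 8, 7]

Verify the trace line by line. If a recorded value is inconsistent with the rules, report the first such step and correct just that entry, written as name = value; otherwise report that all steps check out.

Recomputing the run from the initial state:
step 1: [-6]
step 2: [-6, -4]
step 3: [-6, -4, 5]
step 4: [-6, -4, 5, -3]
step 5: [-6, -4, 5, -3, -3]
step 6: [-6, -4, 5, -3, -3, 4]
step 7: [-6, -4, 5, -3, -7]
step 8: [-6, -4, 5, -3, -7, 2]
step 9: [-6, -4, 5, -3, -7, 2, 9]
step 10: [-6, -4, 5, -3, -7, 2, 9, -6]
step 11: [-6, -4, 5, -3, -7, 2, 9, -6, 8]
step 12: [-6, -4, 5, -3, -7, 2, 9, -6, 8, 7]
The first disagreement with the trace is at step 7, where the value should be top = -7.

step 7, top = -7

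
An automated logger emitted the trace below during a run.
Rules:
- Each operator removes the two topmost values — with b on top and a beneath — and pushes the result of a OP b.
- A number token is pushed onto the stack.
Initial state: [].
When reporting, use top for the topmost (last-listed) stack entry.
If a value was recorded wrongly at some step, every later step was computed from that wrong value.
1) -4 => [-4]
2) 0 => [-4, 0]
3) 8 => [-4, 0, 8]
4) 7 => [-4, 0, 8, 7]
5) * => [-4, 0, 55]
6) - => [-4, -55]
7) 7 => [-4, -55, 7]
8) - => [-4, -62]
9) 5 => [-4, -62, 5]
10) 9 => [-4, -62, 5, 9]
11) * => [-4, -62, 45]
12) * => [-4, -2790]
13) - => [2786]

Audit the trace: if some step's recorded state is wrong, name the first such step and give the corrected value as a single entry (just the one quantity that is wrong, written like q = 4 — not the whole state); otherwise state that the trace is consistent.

step 5, top = 56

step 1: push -4: top = -4 -> consistent with the trace
step 2: push 0: top = 0 -> same as recorded
step 3: push 8: top = 8 -> exactly as logged
step 4: push 7: top = 7 -> checks out
step 5: 8 * 7 = 56 -> first mismatch against the trace
Conclusion: step 5 carries the first error; the entry should be top = 56.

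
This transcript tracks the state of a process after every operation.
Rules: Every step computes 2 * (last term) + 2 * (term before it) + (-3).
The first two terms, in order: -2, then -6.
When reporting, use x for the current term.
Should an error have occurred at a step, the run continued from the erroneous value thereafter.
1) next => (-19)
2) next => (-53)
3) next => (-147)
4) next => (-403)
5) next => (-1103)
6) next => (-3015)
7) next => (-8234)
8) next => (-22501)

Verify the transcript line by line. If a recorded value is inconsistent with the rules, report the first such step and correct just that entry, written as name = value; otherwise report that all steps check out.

Recomputing the run from the initial state:
step 1: x = -19
step 2: x = -53
step 3: x = -147
step 4: x = -403
step 5: x = -1103
step 6: x = -3015
step 7: x = -8239
step 8: x = -22511
The first disagreement with the transcript is at step 7, where the value should be x = -8239.

step 7, x = -8239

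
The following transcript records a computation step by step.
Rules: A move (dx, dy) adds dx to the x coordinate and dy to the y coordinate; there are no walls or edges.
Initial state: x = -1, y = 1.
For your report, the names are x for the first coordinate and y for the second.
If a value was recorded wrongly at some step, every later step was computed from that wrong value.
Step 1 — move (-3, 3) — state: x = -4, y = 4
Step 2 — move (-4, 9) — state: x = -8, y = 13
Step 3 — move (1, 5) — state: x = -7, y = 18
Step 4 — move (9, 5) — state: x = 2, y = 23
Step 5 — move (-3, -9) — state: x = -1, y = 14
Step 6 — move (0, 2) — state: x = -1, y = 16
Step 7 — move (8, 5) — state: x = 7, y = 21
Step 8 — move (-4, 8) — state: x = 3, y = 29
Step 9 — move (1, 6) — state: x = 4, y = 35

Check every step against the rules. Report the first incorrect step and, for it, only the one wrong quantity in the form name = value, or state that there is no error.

no error

Recomputing the run from the initial state:
step 1: x = -4, y = 4
step 2: x = -8, y = 13
step 3: x = -7, y = 18
step 4: x = 2, y = 23
step 5: x = -1, y = 14
step 6: x = -1, y = 16
step 7: x = 7, y = 21
step 8: x = 3, y = 29
step 9: x = 4, y = 35
This matches the transcript at every step.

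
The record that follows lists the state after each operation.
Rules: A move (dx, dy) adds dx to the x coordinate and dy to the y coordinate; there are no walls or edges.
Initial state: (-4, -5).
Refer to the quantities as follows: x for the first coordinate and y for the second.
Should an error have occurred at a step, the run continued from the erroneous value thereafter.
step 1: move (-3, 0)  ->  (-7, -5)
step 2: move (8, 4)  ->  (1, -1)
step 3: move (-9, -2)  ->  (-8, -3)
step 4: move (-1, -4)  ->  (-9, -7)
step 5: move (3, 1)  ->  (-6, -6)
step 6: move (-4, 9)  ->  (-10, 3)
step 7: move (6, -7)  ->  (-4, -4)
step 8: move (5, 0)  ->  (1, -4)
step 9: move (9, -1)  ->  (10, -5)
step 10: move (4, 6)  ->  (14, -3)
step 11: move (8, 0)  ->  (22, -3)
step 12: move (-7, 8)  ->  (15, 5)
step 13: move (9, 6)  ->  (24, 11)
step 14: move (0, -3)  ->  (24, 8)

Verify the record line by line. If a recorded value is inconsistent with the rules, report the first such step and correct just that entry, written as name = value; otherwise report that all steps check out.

step 10, y = 1

Step 1: x = -4 + (-3) = -7, y = -5 + (0) = -5 — agrees with the record.
Step 2: x = -7 + (8) = 1, y = -5 + (4) = -1 — verified.
Step 3: x = 1 + (-9) = -8, y = -1 + (-2) = -3 — checks out.
Step 4: x = -8 + (-1) = -9, y = -3 + (-4) = -7 — consistent with the record.
Step 5: x = -9 + (3) = -6, y = -7 + (1) = -6 — consistent with the record.
Step 6: x = -6 + (-4) = -10, y = -6 + (9) = 3 — same as recorded.
Step 7: x = -10 + (6) = -4, y = 3 + (-7) = -4 — same as recorded.
Step 8: x = -4 + (5) = 1, y = -4 + (0) = -4 — agrees with the record.
Step 9: x = 1 + (9) = 10, y = -4 + (-1) = -5 — in agreement.
Step 10: x = 10 + (4) = 14, y = -5 + (6) = 1 — the record has a different value.
First deviation found at step 10; the corrected entry is y = 1.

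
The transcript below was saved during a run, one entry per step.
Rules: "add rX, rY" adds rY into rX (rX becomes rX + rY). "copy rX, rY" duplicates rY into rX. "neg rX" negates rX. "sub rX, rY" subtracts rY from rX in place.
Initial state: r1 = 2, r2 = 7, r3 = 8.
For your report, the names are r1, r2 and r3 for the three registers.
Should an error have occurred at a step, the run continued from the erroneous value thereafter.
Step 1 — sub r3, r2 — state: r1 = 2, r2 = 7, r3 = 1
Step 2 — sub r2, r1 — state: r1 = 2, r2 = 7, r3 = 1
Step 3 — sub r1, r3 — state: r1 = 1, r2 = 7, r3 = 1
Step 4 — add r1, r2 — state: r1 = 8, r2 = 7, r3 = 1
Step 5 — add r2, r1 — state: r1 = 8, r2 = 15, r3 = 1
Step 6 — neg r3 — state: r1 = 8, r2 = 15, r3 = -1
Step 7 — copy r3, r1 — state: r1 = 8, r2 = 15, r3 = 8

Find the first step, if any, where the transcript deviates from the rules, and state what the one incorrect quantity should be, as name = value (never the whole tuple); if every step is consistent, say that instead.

Step 1: r3 = 8 - 7 = 1 — matches.
Step 2: r2 = 7 - 2 = 5 — a discrepancy with the transcript.
First incorrect step: 2; the correct value is r2 = 5.

step 2, r2 = 5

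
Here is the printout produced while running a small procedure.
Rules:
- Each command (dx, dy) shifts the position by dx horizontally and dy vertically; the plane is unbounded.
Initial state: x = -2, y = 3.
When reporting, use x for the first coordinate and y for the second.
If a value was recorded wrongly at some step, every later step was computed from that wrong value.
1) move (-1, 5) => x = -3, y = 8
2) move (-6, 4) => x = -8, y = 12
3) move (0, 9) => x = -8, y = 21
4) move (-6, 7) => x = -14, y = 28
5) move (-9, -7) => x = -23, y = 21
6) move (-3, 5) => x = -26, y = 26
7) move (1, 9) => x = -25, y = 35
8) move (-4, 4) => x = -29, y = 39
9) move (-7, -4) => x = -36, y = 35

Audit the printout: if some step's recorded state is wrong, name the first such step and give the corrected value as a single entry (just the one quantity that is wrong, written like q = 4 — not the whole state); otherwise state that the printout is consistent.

1. x = -2 + (-1) = -3, y = 3 + (5) = 8 (verified)
2. x = -3 + (-6) = -9, y = 8 + (4) = 12 (first mismatch against the printout)
First deviation found at step 2; the corrected entry is x = -9.

step 2, x = -9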